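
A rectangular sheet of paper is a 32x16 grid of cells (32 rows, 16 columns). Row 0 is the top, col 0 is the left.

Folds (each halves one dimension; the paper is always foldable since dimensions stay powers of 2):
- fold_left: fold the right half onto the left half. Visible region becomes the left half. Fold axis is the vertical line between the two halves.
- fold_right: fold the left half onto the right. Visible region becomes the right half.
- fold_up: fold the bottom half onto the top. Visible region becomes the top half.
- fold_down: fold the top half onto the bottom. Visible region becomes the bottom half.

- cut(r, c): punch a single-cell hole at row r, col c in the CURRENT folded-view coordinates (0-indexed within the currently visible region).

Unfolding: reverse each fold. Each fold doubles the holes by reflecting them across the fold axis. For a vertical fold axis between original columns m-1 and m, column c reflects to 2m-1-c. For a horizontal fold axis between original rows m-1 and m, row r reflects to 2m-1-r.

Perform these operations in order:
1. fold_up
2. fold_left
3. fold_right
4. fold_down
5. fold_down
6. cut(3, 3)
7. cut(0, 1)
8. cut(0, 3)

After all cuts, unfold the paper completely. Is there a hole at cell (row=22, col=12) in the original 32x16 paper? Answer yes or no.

Op 1 fold_up: fold axis h@16; visible region now rows[0,16) x cols[0,16) = 16x16
Op 2 fold_left: fold axis v@8; visible region now rows[0,16) x cols[0,8) = 16x8
Op 3 fold_right: fold axis v@4; visible region now rows[0,16) x cols[4,8) = 16x4
Op 4 fold_down: fold axis h@8; visible region now rows[8,16) x cols[4,8) = 8x4
Op 5 fold_down: fold axis h@12; visible region now rows[12,16) x cols[4,8) = 4x4
Op 6 cut(3, 3): punch at orig (15,7); cuts so far [(15, 7)]; region rows[12,16) x cols[4,8) = 4x4
Op 7 cut(0, 1): punch at orig (12,5); cuts so far [(12, 5), (15, 7)]; region rows[12,16) x cols[4,8) = 4x4
Op 8 cut(0, 3): punch at orig (12,7); cuts so far [(12, 5), (12, 7), (15, 7)]; region rows[12,16) x cols[4,8) = 4x4
Unfold 1 (reflect across h@12): 6 holes -> [(8, 7), (11, 5), (11, 7), (12, 5), (12, 7), (15, 7)]
Unfold 2 (reflect across h@8): 12 holes -> [(0, 7), (3, 5), (3, 7), (4, 5), (4, 7), (7, 7), (8, 7), (11, 5), (11, 7), (12, 5), (12, 7), (15, 7)]
Unfold 3 (reflect across v@4): 24 holes -> [(0, 0), (0, 7), (3, 0), (3, 2), (3, 5), (3, 7), (4, 0), (4, 2), (4, 5), (4, 7), (7, 0), (7, 7), (8, 0), (8, 7), (11, 0), (11, 2), (11, 5), (11, 7), (12, 0), (12, 2), (12, 5), (12, 7), (15, 0), (15, 7)]
Unfold 4 (reflect across v@8): 48 holes -> [(0, 0), (0, 7), (0, 8), (0, 15), (3, 0), (3, 2), (3, 5), (3, 7), (3, 8), (3, 10), (3, 13), (3, 15), (4, 0), (4, 2), (4, 5), (4, 7), (4, 8), (4, 10), (4, 13), (4, 15), (7, 0), (7, 7), (7, 8), (7, 15), (8, 0), (8, 7), (8, 8), (8, 15), (11, 0), (11, 2), (11, 5), (11, 7), (11, 8), (11, 10), (11, 13), (11, 15), (12, 0), (12, 2), (12, 5), (12, 7), (12, 8), (12, 10), (12, 13), (12, 15), (15, 0), (15, 7), (15, 8), (15, 15)]
Unfold 5 (reflect across h@16): 96 holes -> [(0, 0), (0, 7), (0, 8), (0, 15), (3, 0), (3, 2), (3, 5), (3, 7), (3, 8), (3, 10), (3, 13), (3, 15), (4, 0), (4, 2), (4, 5), (4, 7), (4, 8), (4, 10), (4, 13), (4, 15), (7, 0), (7, 7), (7, 8), (7, 15), (8, 0), (8, 7), (8, 8), (8, 15), (11, 0), (11, 2), (11, 5), (11, 7), (11, 8), (11, 10), (11, 13), (11, 15), (12, 0), (12, 2), (12, 5), (12, 7), (12, 8), (12, 10), (12, 13), (12, 15), (15, 0), (15, 7), (15, 8), (15, 15), (16, 0), (16, 7), (16, 8), (16, 15), (19, 0), (19, 2), (19, 5), (19, 7), (19, 8), (19, 10), (19, 13), (19, 15), (20, 0), (20, 2), (20, 5), (20, 7), (20, 8), (20, 10), (20, 13), (20, 15), (23, 0), (23, 7), (23, 8), (23, 15), (24, 0), (24, 7), (24, 8), (24, 15), (27, 0), (27, 2), (27, 5), (27, 7), (27, 8), (27, 10), (27, 13), (27, 15), (28, 0), (28, 2), (28, 5), (28, 7), (28, 8), (28, 10), (28, 13), (28, 15), (31, 0), (31, 7), (31, 8), (31, 15)]
Holes: [(0, 0), (0, 7), (0, 8), (0, 15), (3, 0), (3, 2), (3, 5), (3, 7), (3, 8), (3, 10), (3, 13), (3, 15), (4, 0), (4, 2), (4, 5), (4, 7), (4, 8), (4, 10), (4, 13), (4, 15), (7, 0), (7, 7), (7, 8), (7, 15), (8, 0), (8, 7), (8, 8), (8, 15), (11, 0), (11, 2), (11, 5), (11, 7), (11, 8), (11, 10), (11, 13), (11, 15), (12, 0), (12, 2), (12, 5), (12, 7), (12, 8), (12, 10), (12, 13), (12, 15), (15, 0), (15, 7), (15, 8), (15, 15), (16, 0), (16, 7), (16, 8), (16, 15), (19, 0), (19, 2), (19, 5), (19, 7), (19, 8), (19, 10), (19, 13), (19, 15), (20, 0), (20, 2), (20, 5), (20, 7), (20, 8), (20, 10), (20, 13), (20, 15), (23, 0), (23, 7), (23, 8), (23, 15), (24, 0), (24, 7), (24, 8), (24, 15), (27, 0), (27, 2), (27, 5), (27, 7), (27, 8), (27, 10), (27, 13), (27, 15), (28, 0), (28, 2), (28, 5), (28, 7), (28, 8), (28, 10), (28, 13), (28, 15), (31, 0), (31, 7), (31, 8), (31, 15)]

Answer: no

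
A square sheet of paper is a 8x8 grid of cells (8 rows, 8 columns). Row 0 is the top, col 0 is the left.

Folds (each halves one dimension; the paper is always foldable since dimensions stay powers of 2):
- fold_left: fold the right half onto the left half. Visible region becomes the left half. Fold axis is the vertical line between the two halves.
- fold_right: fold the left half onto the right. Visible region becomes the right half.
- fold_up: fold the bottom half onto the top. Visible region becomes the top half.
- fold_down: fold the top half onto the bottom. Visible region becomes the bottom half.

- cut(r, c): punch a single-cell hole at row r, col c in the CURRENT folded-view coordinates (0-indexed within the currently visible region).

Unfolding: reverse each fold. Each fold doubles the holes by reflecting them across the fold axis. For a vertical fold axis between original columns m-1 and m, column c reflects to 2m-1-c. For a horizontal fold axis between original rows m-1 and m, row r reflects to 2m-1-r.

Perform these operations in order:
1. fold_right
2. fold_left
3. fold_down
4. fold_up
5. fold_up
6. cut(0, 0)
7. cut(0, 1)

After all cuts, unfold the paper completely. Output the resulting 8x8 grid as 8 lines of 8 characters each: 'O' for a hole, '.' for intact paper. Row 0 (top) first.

Op 1 fold_right: fold axis v@4; visible region now rows[0,8) x cols[4,8) = 8x4
Op 2 fold_left: fold axis v@6; visible region now rows[0,8) x cols[4,6) = 8x2
Op 3 fold_down: fold axis h@4; visible region now rows[4,8) x cols[4,6) = 4x2
Op 4 fold_up: fold axis h@6; visible region now rows[4,6) x cols[4,6) = 2x2
Op 5 fold_up: fold axis h@5; visible region now rows[4,5) x cols[4,6) = 1x2
Op 6 cut(0, 0): punch at orig (4,4); cuts so far [(4, 4)]; region rows[4,5) x cols[4,6) = 1x2
Op 7 cut(0, 1): punch at orig (4,5); cuts so far [(4, 4), (4, 5)]; region rows[4,5) x cols[4,6) = 1x2
Unfold 1 (reflect across h@5): 4 holes -> [(4, 4), (4, 5), (5, 4), (5, 5)]
Unfold 2 (reflect across h@6): 8 holes -> [(4, 4), (4, 5), (5, 4), (5, 5), (6, 4), (6, 5), (7, 4), (7, 5)]
Unfold 3 (reflect across h@4): 16 holes -> [(0, 4), (0, 5), (1, 4), (1, 5), (2, 4), (2, 5), (3, 4), (3, 5), (4, 4), (4, 5), (5, 4), (5, 5), (6, 4), (6, 5), (7, 4), (7, 5)]
Unfold 4 (reflect across v@6): 32 holes -> [(0, 4), (0, 5), (0, 6), (0, 7), (1, 4), (1, 5), (1, 6), (1, 7), (2, 4), (2, 5), (2, 6), (2, 7), (3, 4), (3, 5), (3, 6), (3, 7), (4, 4), (4, 5), (4, 6), (4, 7), (5, 4), (5, 5), (5, 6), (5, 7), (6, 4), (6, 5), (6, 6), (6, 7), (7, 4), (7, 5), (7, 6), (7, 7)]
Unfold 5 (reflect across v@4): 64 holes -> [(0, 0), (0, 1), (0, 2), (0, 3), (0, 4), (0, 5), (0, 6), (0, 7), (1, 0), (1, 1), (1, 2), (1, 3), (1, 4), (1, 5), (1, 6), (1, 7), (2, 0), (2, 1), (2, 2), (2, 3), (2, 4), (2, 5), (2, 6), (2, 7), (3, 0), (3, 1), (3, 2), (3, 3), (3, 4), (3, 5), (3, 6), (3, 7), (4, 0), (4, 1), (4, 2), (4, 3), (4, 4), (4, 5), (4, 6), (4, 7), (5, 0), (5, 1), (5, 2), (5, 3), (5, 4), (5, 5), (5, 6), (5, 7), (6, 0), (6, 1), (6, 2), (6, 3), (6, 4), (6, 5), (6, 6), (6, 7), (7, 0), (7, 1), (7, 2), (7, 3), (7, 4), (7, 5), (7, 6), (7, 7)]

Answer: OOOOOOOO
OOOOOOOO
OOOOOOOO
OOOOOOOO
OOOOOOOO
OOOOOOOO
OOOOOOOO
OOOOOOOO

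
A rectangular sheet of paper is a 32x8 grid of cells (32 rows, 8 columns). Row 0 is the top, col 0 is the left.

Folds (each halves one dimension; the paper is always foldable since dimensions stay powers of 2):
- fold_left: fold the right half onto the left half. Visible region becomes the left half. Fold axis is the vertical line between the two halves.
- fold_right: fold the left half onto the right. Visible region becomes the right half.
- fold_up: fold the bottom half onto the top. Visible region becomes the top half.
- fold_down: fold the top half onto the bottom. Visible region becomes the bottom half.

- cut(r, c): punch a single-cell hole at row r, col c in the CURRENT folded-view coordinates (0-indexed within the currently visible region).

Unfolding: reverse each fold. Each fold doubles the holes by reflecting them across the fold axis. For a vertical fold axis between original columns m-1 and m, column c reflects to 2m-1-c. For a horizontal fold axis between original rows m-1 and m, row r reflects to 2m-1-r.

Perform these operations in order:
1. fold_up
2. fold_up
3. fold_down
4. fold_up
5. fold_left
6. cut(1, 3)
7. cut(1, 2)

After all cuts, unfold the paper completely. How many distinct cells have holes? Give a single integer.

Answer: 64

Derivation:
Op 1 fold_up: fold axis h@16; visible region now rows[0,16) x cols[0,8) = 16x8
Op 2 fold_up: fold axis h@8; visible region now rows[0,8) x cols[0,8) = 8x8
Op 3 fold_down: fold axis h@4; visible region now rows[4,8) x cols[0,8) = 4x8
Op 4 fold_up: fold axis h@6; visible region now rows[4,6) x cols[0,8) = 2x8
Op 5 fold_left: fold axis v@4; visible region now rows[4,6) x cols[0,4) = 2x4
Op 6 cut(1, 3): punch at orig (5,3); cuts so far [(5, 3)]; region rows[4,6) x cols[0,4) = 2x4
Op 7 cut(1, 2): punch at orig (5,2); cuts so far [(5, 2), (5, 3)]; region rows[4,6) x cols[0,4) = 2x4
Unfold 1 (reflect across v@4): 4 holes -> [(5, 2), (5, 3), (5, 4), (5, 5)]
Unfold 2 (reflect across h@6): 8 holes -> [(5, 2), (5, 3), (5, 4), (5, 5), (6, 2), (6, 3), (6, 4), (6, 5)]
Unfold 3 (reflect across h@4): 16 holes -> [(1, 2), (1, 3), (1, 4), (1, 5), (2, 2), (2, 3), (2, 4), (2, 5), (5, 2), (5, 3), (5, 4), (5, 5), (6, 2), (6, 3), (6, 4), (6, 5)]
Unfold 4 (reflect across h@8): 32 holes -> [(1, 2), (1, 3), (1, 4), (1, 5), (2, 2), (2, 3), (2, 4), (2, 5), (5, 2), (5, 3), (5, 4), (5, 5), (6, 2), (6, 3), (6, 4), (6, 5), (9, 2), (9, 3), (9, 4), (9, 5), (10, 2), (10, 3), (10, 4), (10, 5), (13, 2), (13, 3), (13, 4), (13, 5), (14, 2), (14, 3), (14, 4), (14, 5)]
Unfold 5 (reflect across h@16): 64 holes -> [(1, 2), (1, 3), (1, 4), (1, 5), (2, 2), (2, 3), (2, 4), (2, 5), (5, 2), (5, 3), (5, 4), (5, 5), (6, 2), (6, 3), (6, 4), (6, 5), (9, 2), (9, 3), (9, 4), (9, 5), (10, 2), (10, 3), (10, 4), (10, 5), (13, 2), (13, 3), (13, 4), (13, 5), (14, 2), (14, 3), (14, 4), (14, 5), (17, 2), (17, 3), (17, 4), (17, 5), (18, 2), (18, 3), (18, 4), (18, 5), (21, 2), (21, 3), (21, 4), (21, 5), (22, 2), (22, 3), (22, 4), (22, 5), (25, 2), (25, 3), (25, 4), (25, 5), (26, 2), (26, 3), (26, 4), (26, 5), (29, 2), (29, 3), (29, 4), (29, 5), (30, 2), (30, 3), (30, 4), (30, 5)]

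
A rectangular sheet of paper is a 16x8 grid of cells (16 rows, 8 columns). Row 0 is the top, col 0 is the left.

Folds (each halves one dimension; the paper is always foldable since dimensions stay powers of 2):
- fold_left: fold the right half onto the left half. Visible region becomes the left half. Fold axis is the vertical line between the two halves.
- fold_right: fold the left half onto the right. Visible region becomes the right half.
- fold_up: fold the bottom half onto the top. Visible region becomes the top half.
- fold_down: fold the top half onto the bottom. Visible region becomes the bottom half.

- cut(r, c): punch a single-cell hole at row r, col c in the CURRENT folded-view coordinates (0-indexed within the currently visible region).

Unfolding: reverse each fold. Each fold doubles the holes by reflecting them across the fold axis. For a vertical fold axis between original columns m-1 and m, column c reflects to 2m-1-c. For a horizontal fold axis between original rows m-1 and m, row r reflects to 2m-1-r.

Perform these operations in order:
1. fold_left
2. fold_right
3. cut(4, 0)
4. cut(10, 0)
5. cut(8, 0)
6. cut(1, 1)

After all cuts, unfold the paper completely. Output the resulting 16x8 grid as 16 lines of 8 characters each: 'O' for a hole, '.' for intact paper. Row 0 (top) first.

Answer: ........
O..OO..O
........
........
.OO..OO.
........
........
........
.OO..OO.
........
.OO..OO.
........
........
........
........
........

Derivation:
Op 1 fold_left: fold axis v@4; visible region now rows[0,16) x cols[0,4) = 16x4
Op 2 fold_right: fold axis v@2; visible region now rows[0,16) x cols[2,4) = 16x2
Op 3 cut(4, 0): punch at orig (4,2); cuts so far [(4, 2)]; region rows[0,16) x cols[2,4) = 16x2
Op 4 cut(10, 0): punch at orig (10,2); cuts so far [(4, 2), (10, 2)]; region rows[0,16) x cols[2,4) = 16x2
Op 5 cut(8, 0): punch at orig (8,2); cuts so far [(4, 2), (8, 2), (10, 2)]; region rows[0,16) x cols[2,4) = 16x2
Op 6 cut(1, 1): punch at orig (1,3); cuts so far [(1, 3), (4, 2), (8, 2), (10, 2)]; region rows[0,16) x cols[2,4) = 16x2
Unfold 1 (reflect across v@2): 8 holes -> [(1, 0), (1, 3), (4, 1), (4, 2), (8, 1), (8, 2), (10, 1), (10, 2)]
Unfold 2 (reflect across v@4): 16 holes -> [(1, 0), (1, 3), (1, 4), (1, 7), (4, 1), (4, 2), (4, 5), (4, 6), (8, 1), (8, 2), (8, 5), (8, 6), (10, 1), (10, 2), (10, 5), (10, 6)]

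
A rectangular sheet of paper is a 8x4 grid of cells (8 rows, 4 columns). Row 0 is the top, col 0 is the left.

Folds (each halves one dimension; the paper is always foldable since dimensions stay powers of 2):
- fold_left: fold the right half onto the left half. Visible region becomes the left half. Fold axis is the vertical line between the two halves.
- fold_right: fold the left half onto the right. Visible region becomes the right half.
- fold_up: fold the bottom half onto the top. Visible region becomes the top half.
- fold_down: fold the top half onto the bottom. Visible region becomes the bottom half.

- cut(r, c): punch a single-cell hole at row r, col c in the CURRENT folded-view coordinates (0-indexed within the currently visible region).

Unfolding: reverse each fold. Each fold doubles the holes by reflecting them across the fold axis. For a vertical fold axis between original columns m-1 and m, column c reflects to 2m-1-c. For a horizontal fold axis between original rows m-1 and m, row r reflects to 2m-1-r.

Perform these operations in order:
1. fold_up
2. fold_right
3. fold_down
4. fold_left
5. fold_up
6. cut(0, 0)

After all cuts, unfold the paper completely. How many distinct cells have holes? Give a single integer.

Op 1 fold_up: fold axis h@4; visible region now rows[0,4) x cols[0,4) = 4x4
Op 2 fold_right: fold axis v@2; visible region now rows[0,4) x cols[2,4) = 4x2
Op 3 fold_down: fold axis h@2; visible region now rows[2,4) x cols[2,4) = 2x2
Op 4 fold_left: fold axis v@3; visible region now rows[2,4) x cols[2,3) = 2x1
Op 5 fold_up: fold axis h@3; visible region now rows[2,3) x cols[2,3) = 1x1
Op 6 cut(0, 0): punch at orig (2,2); cuts so far [(2, 2)]; region rows[2,3) x cols[2,3) = 1x1
Unfold 1 (reflect across h@3): 2 holes -> [(2, 2), (3, 2)]
Unfold 2 (reflect across v@3): 4 holes -> [(2, 2), (2, 3), (3, 2), (3, 3)]
Unfold 3 (reflect across h@2): 8 holes -> [(0, 2), (0, 3), (1, 2), (1, 3), (2, 2), (2, 3), (3, 2), (3, 3)]
Unfold 4 (reflect across v@2): 16 holes -> [(0, 0), (0, 1), (0, 2), (0, 3), (1, 0), (1, 1), (1, 2), (1, 3), (2, 0), (2, 1), (2, 2), (2, 3), (3, 0), (3, 1), (3, 2), (3, 3)]
Unfold 5 (reflect across h@4): 32 holes -> [(0, 0), (0, 1), (0, 2), (0, 3), (1, 0), (1, 1), (1, 2), (1, 3), (2, 0), (2, 1), (2, 2), (2, 3), (3, 0), (3, 1), (3, 2), (3, 3), (4, 0), (4, 1), (4, 2), (4, 3), (5, 0), (5, 1), (5, 2), (5, 3), (6, 0), (6, 1), (6, 2), (6, 3), (7, 0), (7, 1), (7, 2), (7, 3)]

Answer: 32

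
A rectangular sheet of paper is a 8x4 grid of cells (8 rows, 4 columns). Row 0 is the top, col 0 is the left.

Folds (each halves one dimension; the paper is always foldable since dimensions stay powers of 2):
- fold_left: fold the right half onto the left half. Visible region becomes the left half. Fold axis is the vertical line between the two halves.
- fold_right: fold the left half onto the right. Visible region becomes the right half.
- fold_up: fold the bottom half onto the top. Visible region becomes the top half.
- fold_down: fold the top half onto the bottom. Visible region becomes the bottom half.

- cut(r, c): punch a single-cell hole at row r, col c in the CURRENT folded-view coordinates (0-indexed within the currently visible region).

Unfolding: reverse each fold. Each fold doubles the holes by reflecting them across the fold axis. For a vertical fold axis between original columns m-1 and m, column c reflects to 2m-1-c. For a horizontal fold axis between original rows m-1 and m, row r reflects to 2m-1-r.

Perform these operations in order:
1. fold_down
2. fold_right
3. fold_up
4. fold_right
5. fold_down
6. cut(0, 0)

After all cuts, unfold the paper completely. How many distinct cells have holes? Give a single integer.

Answer: 32

Derivation:
Op 1 fold_down: fold axis h@4; visible region now rows[4,8) x cols[0,4) = 4x4
Op 2 fold_right: fold axis v@2; visible region now rows[4,8) x cols[2,4) = 4x2
Op 3 fold_up: fold axis h@6; visible region now rows[4,6) x cols[2,4) = 2x2
Op 4 fold_right: fold axis v@3; visible region now rows[4,6) x cols[3,4) = 2x1
Op 5 fold_down: fold axis h@5; visible region now rows[5,6) x cols[3,4) = 1x1
Op 6 cut(0, 0): punch at orig (5,3); cuts so far [(5, 3)]; region rows[5,6) x cols[3,4) = 1x1
Unfold 1 (reflect across h@5): 2 holes -> [(4, 3), (5, 3)]
Unfold 2 (reflect across v@3): 4 holes -> [(4, 2), (4, 3), (5, 2), (5, 3)]
Unfold 3 (reflect across h@6): 8 holes -> [(4, 2), (4, 3), (5, 2), (5, 3), (6, 2), (6, 3), (7, 2), (7, 3)]
Unfold 4 (reflect across v@2): 16 holes -> [(4, 0), (4, 1), (4, 2), (4, 3), (5, 0), (5, 1), (5, 2), (5, 3), (6, 0), (6, 1), (6, 2), (6, 3), (7, 0), (7, 1), (7, 2), (7, 3)]
Unfold 5 (reflect across h@4): 32 holes -> [(0, 0), (0, 1), (0, 2), (0, 3), (1, 0), (1, 1), (1, 2), (1, 3), (2, 0), (2, 1), (2, 2), (2, 3), (3, 0), (3, 1), (3, 2), (3, 3), (4, 0), (4, 1), (4, 2), (4, 3), (5, 0), (5, 1), (5, 2), (5, 3), (6, 0), (6, 1), (6, 2), (6, 3), (7, 0), (7, 1), (7, 2), (7, 3)]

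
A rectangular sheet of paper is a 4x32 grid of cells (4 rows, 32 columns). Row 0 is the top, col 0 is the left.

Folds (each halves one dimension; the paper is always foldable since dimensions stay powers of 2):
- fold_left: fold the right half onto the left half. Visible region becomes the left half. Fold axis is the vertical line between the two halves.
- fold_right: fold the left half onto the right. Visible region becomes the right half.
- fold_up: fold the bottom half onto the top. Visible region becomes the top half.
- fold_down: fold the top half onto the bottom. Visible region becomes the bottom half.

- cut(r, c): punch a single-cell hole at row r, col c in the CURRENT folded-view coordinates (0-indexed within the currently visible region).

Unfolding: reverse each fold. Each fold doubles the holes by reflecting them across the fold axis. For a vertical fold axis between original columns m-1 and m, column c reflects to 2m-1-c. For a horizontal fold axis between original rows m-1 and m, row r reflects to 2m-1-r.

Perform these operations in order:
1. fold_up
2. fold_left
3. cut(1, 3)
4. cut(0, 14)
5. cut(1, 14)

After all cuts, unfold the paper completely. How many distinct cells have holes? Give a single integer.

Op 1 fold_up: fold axis h@2; visible region now rows[0,2) x cols[0,32) = 2x32
Op 2 fold_left: fold axis v@16; visible region now rows[0,2) x cols[0,16) = 2x16
Op 3 cut(1, 3): punch at orig (1,3); cuts so far [(1, 3)]; region rows[0,2) x cols[0,16) = 2x16
Op 4 cut(0, 14): punch at orig (0,14); cuts so far [(0, 14), (1, 3)]; region rows[0,2) x cols[0,16) = 2x16
Op 5 cut(1, 14): punch at orig (1,14); cuts so far [(0, 14), (1, 3), (1, 14)]; region rows[0,2) x cols[0,16) = 2x16
Unfold 1 (reflect across v@16): 6 holes -> [(0, 14), (0, 17), (1, 3), (1, 14), (1, 17), (1, 28)]
Unfold 2 (reflect across h@2): 12 holes -> [(0, 14), (0, 17), (1, 3), (1, 14), (1, 17), (1, 28), (2, 3), (2, 14), (2, 17), (2, 28), (3, 14), (3, 17)]

Answer: 12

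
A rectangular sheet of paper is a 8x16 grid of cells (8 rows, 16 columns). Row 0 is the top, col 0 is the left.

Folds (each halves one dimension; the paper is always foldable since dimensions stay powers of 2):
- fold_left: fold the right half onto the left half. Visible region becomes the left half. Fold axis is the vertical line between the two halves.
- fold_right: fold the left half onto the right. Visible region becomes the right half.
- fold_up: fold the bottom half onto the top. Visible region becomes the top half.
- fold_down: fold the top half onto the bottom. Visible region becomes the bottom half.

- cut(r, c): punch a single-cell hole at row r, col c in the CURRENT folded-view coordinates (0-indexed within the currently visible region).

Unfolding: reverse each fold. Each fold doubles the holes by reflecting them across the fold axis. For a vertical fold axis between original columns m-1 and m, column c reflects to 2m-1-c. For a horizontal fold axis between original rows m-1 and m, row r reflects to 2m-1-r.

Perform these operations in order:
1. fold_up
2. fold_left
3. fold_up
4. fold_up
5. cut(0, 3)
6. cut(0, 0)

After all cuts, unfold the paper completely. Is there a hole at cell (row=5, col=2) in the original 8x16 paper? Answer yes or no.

Answer: no

Derivation:
Op 1 fold_up: fold axis h@4; visible region now rows[0,4) x cols[0,16) = 4x16
Op 2 fold_left: fold axis v@8; visible region now rows[0,4) x cols[0,8) = 4x8
Op 3 fold_up: fold axis h@2; visible region now rows[0,2) x cols[0,8) = 2x8
Op 4 fold_up: fold axis h@1; visible region now rows[0,1) x cols[0,8) = 1x8
Op 5 cut(0, 3): punch at orig (0,3); cuts so far [(0, 3)]; region rows[0,1) x cols[0,8) = 1x8
Op 6 cut(0, 0): punch at orig (0,0); cuts so far [(0, 0), (0, 3)]; region rows[0,1) x cols[0,8) = 1x8
Unfold 1 (reflect across h@1): 4 holes -> [(0, 0), (0, 3), (1, 0), (1, 3)]
Unfold 2 (reflect across h@2): 8 holes -> [(0, 0), (0, 3), (1, 0), (1, 3), (2, 0), (2, 3), (3, 0), (3, 3)]
Unfold 3 (reflect across v@8): 16 holes -> [(0, 0), (0, 3), (0, 12), (0, 15), (1, 0), (1, 3), (1, 12), (1, 15), (2, 0), (2, 3), (2, 12), (2, 15), (3, 0), (3, 3), (3, 12), (3, 15)]
Unfold 4 (reflect across h@4): 32 holes -> [(0, 0), (0, 3), (0, 12), (0, 15), (1, 0), (1, 3), (1, 12), (1, 15), (2, 0), (2, 3), (2, 12), (2, 15), (3, 0), (3, 3), (3, 12), (3, 15), (4, 0), (4, 3), (4, 12), (4, 15), (5, 0), (5, 3), (5, 12), (5, 15), (6, 0), (6, 3), (6, 12), (6, 15), (7, 0), (7, 3), (7, 12), (7, 15)]
Holes: [(0, 0), (0, 3), (0, 12), (0, 15), (1, 0), (1, 3), (1, 12), (1, 15), (2, 0), (2, 3), (2, 12), (2, 15), (3, 0), (3, 3), (3, 12), (3, 15), (4, 0), (4, 3), (4, 12), (4, 15), (5, 0), (5, 3), (5, 12), (5, 15), (6, 0), (6, 3), (6, 12), (6, 15), (7, 0), (7, 3), (7, 12), (7, 15)]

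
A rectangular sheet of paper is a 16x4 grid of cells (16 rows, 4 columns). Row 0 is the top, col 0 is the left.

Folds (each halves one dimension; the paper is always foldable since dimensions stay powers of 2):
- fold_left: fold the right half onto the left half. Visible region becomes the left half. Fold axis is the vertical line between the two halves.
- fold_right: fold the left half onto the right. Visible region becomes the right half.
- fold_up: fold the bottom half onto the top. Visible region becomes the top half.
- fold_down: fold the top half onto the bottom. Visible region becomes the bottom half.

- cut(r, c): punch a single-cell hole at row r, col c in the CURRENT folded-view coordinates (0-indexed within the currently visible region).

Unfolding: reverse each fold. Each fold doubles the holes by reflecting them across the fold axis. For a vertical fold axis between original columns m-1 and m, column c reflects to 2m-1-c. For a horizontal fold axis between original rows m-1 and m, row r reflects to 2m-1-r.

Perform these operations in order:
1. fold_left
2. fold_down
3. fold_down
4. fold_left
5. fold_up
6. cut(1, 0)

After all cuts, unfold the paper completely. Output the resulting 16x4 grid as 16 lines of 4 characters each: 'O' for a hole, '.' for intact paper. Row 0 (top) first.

Answer: ....
OOOO
OOOO
....
....
OOOO
OOOO
....
....
OOOO
OOOO
....
....
OOOO
OOOO
....

Derivation:
Op 1 fold_left: fold axis v@2; visible region now rows[0,16) x cols[0,2) = 16x2
Op 2 fold_down: fold axis h@8; visible region now rows[8,16) x cols[0,2) = 8x2
Op 3 fold_down: fold axis h@12; visible region now rows[12,16) x cols[0,2) = 4x2
Op 4 fold_left: fold axis v@1; visible region now rows[12,16) x cols[0,1) = 4x1
Op 5 fold_up: fold axis h@14; visible region now rows[12,14) x cols[0,1) = 2x1
Op 6 cut(1, 0): punch at orig (13,0); cuts so far [(13, 0)]; region rows[12,14) x cols[0,1) = 2x1
Unfold 1 (reflect across h@14): 2 holes -> [(13, 0), (14, 0)]
Unfold 2 (reflect across v@1): 4 holes -> [(13, 0), (13, 1), (14, 0), (14, 1)]
Unfold 3 (reflect across h@12): 8 holes -> [(9, 0), (9, 1), (10, 0), (10, 1), (13, 0), (13, 1), (14, 0), (14, 1)]
Unfold 4 (reflect across h@8): 16 holes -> [(1, 0), (1, 1), (2, 0), (2, 1), (5, 0), (5, 1), (6, 0), (6, 1), (9, 0), (9, 1), (10, 0), (10, 1), (13, 0), (13, 1), (14, 0), (14, 1)]
Unfold 5 (reflect across v@2): 32 holes -> [(1, 0), (1, 1), (1, 2), (1, 3), (2, 0), (2, 1), (2, 2), (2, 3), (5, 0), (5, 1), (5, 2), (5, 3), (6, 0), (6, 1), (6, 2), (6, 3), (9, 0), (9, 1), (9, 2), (9, 3), (10, 0), (10, 1), (10, 2), (10, 3), (13, 0), (13, 1), (13, 2), (13, 3), (14, 0), (14, 1), (14, 2), (14, 3)]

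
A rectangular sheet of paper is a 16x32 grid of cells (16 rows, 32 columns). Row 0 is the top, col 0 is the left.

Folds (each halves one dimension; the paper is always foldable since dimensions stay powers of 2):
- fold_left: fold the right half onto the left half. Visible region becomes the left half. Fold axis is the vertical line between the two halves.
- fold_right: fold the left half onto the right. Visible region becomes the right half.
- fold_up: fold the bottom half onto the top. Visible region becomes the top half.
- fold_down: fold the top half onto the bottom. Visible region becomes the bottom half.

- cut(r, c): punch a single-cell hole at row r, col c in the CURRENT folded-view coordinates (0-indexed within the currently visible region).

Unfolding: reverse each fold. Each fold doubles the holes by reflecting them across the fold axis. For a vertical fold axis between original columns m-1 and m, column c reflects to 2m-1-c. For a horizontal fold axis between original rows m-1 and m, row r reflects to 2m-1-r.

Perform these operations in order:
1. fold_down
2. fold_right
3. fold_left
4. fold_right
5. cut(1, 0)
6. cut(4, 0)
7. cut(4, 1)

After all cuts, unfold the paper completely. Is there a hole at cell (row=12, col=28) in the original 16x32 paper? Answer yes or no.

Answer: yes

Derivation:
Op 1 fold_down: fold axis h@8; visible region now rows[8,16) x cols[0,32) = 8x32
Op 2 fold_right: fold axis v@16; visible region now rows[8,16) x cols[16,32) = 8x16
Op 3 fold_left: fold axis v@24; visible region now rows[8,16) x cols[16,24) = 8x8
Op 4 fold_right: fold axis v@20; visible region now rows[8,16) x cols[20,24) = 8x4
Op 5 cut(1, 0): punch at orig (9,20); cuts so far [(9, 20)]; region rows[8,16) x cols[20,24) = 8x4
Op 6 cut(4, 0): punch at orig (12,20); cuts so far [(9, 20), (12, 20)]; region rows[8,16) x cols[20,24) = 8x4
Op 7 cut(4, 1): punch at orig (12,21); cuts so far [(9, 20), (12, 20), (12, 21)]; region rows[8,16) x cols[20,24) = 8x4
Unfold 1 (reflect across v@20): 6 holes -> [(9, 19), (9, 20), (12, 18), (12, 19), (12, 20), (12, 21)]
Unfold 2 (reflect across v@24): 12 holes -> [(9, 19), (9, 20), (9, 27), (9, 28), (12, 18), (12, 19), (12, 20), (12, 21), (12, 26), (12, 27), (12, 28), (12, 29)]
Unfold 3 (reflect across v@16): 24 holes -> [(9, 3), (9, 4), (9, 11), (9, 12), (9, 19), (9, 20), (9, 27), (9, 28), (12, 2), (12, 3), (12, 4), (12, 5), (12, 10), (12, 11), (12, 12), (12, 13), (12, 18), (12, 19), (12, 20), (12, 21), (12, 26), (12, 27), (12, 28), (12, 29)]
Unfold 4 (reflect across h@8): 48 holes -> [(3, 2), (3, 3), (3, 4), (3, 5), (3, 10), (3, 11), (3, 12), (3, 13), (3, 18), (3, 19), (3, 20), (3, 21), (3, 26), (3, 27), (3, 28), (3, 29), (6, 3), (6, 4), (6, 11), (6, 12), (6, 19), (6, 20), (6, 27), (6, 28), (9, 3), (9, 4), (9, 11), (9, 12), (9, 19), (9, 20), (9, 27), (9, 28), (12, 2), (12, 3), (12, 4), (12, 5), (12, 10), (12, 11), (12, 12), (12, 13), (12, 18), (12, 19), (12, 20), (12, 21), (12, 26), (12, 27), (12, 28), (12, 29)]
Holes: [(3, 2), (3, 3), (3, 4), (3, 5), (3, 10), (3, 11), (3, 12), (3, 13), (3, 18), (3, 19), (3, 20), (3, 21), (3, 26), (3, 27), (3, 28), (3, 29), (6, 3), (6, 4), (6, 11), (6, 12), (6, 19), (6, 20), (6, 27), (6, 28), (9, 3), (9, 4), (9, 11), (9, 12), (9, 19), (9, 20), (9, 27), (9, 28), (12, 2), (12, 3), (12, 4), (12, 5), (12, 10), (12, 11), (12, 12), (12, 13), (12, 18), (12, 19), (12, 20), (12, 21), (12, 26), (12, 27), (12, 28), (12, 29)]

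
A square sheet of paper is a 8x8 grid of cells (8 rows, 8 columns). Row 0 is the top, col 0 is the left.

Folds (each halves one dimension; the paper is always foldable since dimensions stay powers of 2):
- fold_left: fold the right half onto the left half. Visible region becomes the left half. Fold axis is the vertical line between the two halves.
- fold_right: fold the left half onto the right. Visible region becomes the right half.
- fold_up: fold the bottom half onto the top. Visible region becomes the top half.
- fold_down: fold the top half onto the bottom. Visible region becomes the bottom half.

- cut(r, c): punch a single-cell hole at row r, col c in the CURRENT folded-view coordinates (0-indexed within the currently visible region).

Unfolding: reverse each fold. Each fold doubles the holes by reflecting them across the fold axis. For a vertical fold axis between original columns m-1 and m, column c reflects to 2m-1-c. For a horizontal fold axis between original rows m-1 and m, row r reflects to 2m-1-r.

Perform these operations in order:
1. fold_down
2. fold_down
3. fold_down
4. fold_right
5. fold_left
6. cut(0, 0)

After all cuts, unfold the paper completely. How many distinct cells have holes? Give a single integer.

Op 1 fold_down: fold axis h@4; visible region now rows[4,8) x cols[0,8) = 4x8
Op 2 fold_down: fold axis h@6; visible region now rows[6,8) x cols[0,8) = 2x8
Op 3 fold_down: fold axis h@7; visible region now rows[7,8) x cols[0,8) = 1x8
Op 4 fold_right: fold axis v@4; visible region now rows[7,8) x cols[4,8) = 1x4
Op 5 fold_left: fold axis v@6; visible region now rows[7,8) x cols[4,6) = 1x2
Op 6 cut(0, 0): punch at orig (7,4); cuts so far [(7, 4)]; region rows[7,8) x cols[4,6) = 1x2
Unfold 1 (reflect across v@6): 2 holes -> [(7, 4), (7, 7)]
Unfold 2 (reflect across v@4): 4 holes -> [(7, 0), (7, 3), (7, 4), (7, 7)]
Unfold 3 (reflect across h@7): 8 holes -> [(6, 0), (6, 3), (6, 4), (6, 7), (7, 0), (7, 3), (7, 4), (7, 7)]
Unfold 4 (reflect across h@6): 16 holes -> [(4, 0), (4, 3), (4, 4), (4, 7), (5, 0), (5, 3), (5, 4), (5, 7), (6, 0), (6, 3), (6, 4), (6, 7), (7, 0), (7, 3), (7, 4), (7, 7)]
Unfold 5 (reflect across h@4): 32 holes -> [(0, 0), (0, 3), (0, 4), (0, 7), (1, 0), (1, 3), (1, 4), (1, 7), (2, 0), (2, 3), (2, 4), (2, 7), (3, 0), (3, 3), (3, 4), (3, 7), (4, 0), (4, 3), (4, 4), (4, 7), (5, 0), (5, 3), (5, 4), (5, 7), (6, 0), (6, 3), (6, 4), (6, 7), (7, 0), (7, 3), (7, 4), (7, 7)]

Answer: 32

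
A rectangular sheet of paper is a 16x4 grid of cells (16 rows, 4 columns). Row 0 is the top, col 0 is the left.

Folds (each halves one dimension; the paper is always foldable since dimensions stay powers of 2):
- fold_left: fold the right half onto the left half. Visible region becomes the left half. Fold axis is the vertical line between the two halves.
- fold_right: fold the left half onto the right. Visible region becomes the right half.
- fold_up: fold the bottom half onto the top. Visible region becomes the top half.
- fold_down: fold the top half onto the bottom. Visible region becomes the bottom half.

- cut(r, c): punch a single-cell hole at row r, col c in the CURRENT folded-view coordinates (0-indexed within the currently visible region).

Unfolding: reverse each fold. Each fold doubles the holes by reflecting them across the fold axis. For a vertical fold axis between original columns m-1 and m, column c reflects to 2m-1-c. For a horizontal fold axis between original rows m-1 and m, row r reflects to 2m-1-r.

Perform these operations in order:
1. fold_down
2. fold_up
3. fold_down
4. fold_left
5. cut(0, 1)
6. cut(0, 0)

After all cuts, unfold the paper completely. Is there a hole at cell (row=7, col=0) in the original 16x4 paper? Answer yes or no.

Op 1 fold_down: fold axis h@8; visible region now rows[8,16) x cols[0,4) = 8x4
Op 2 fold_up: fold axis h@12; visible region now rows[8,12) x cols[0,4) = 4x4
Op 3 fold_down: fold axis h@10; visible region now rows[10,12) x cols[0,4) = 2x4
Op 4 fold_left: fold axis v@2; visible region now rows[10,12) x cols[0,2) = 2x2
Op 5 cut(0, 1): punch at orig (10,1); cuts so far [(10, 1)]; region rows[10,12) x cols[0,2) = 2x2
Op 6 cut(0, 0): punch at orig (10,0); cuts so far [(10, 0), (10, 1)]; region rows[10,12) x cols[0,2) = 2x2
Unfold 1 (reflect across v@2): 4 holes -> [(10, 0), (10, 1), (10, 2), (10, 3)]
Unfold 2 (reflect across h@10): 8 holes -> [(9, 0), (9, 1), (9, 2), (9, 3), (10, 0), (10, 1), (10, 2), (10, 3)]
Unfold 3 (reflect across h@12): 16 holes -> [(9, 0), (9, 1), (9, 2), (9, 3), (10, 0), (10, 1), (10, 2), (10, 3), (13, 0), (13, 1), (13, 2), (13, 3), (14, 0), (14, 1), (14, 2), (14, 3)]
Unfold 4 (reflect across h@8): 32 holes -> [(1, 0), (1, 1), (1, 2), (1, 3), (2, 0), (2, 1), (2, 2), (2, 3), (5, 0), (5, 1), (5, 2), (5, 3), (6, 0), (6, 1), (6, 2), (6, 3), (9, 0), (9, 1), (9, 2), (9, 3), (10, 0), (10, 1), (10, 2), (10, 3), (13, 0), (13, 1), (13, 2), (13, 3), (14, 0), (14, 1), (14, 2), (14, 3)]
Holes: [(1, 0), (1, 1), (1, 2), (1, 3), (2, 0), (2, 1), (2, 2), (2, 3), (5, 0), (5, 1), (5, 2), (5, 3), (6, 0), (6, 1), (6, 2), (6, 3), (9, 0), (9, 1), (9, 2), (9, 3), (10, 0), (10, 1), (10, 2), (10, 3), (13, 0), (13, 1), (13, 2), (13, 3), (14, 0), (14, 1), (14, 2), (14, 3)]

Answer: no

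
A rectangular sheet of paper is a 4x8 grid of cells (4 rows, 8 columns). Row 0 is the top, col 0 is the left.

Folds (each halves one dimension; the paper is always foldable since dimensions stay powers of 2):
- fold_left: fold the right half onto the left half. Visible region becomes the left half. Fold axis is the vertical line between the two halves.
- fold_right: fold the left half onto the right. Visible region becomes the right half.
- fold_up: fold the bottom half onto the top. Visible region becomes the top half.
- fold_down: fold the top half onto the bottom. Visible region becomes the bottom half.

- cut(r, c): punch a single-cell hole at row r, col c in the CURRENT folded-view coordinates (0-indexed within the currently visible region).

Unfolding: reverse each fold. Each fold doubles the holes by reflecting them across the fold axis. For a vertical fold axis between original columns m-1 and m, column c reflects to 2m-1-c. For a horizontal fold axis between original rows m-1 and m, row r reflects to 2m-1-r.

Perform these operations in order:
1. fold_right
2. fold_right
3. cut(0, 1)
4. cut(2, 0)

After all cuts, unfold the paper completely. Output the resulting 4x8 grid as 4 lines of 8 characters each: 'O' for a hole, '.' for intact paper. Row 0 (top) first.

Op 1 fold_right: fold axis v@4; visible region now rows[0,4) x cols[4,8) = 4x4
Op 2 fold_right: fold axis v@6; visible region now rows[0,4) x cols[6,8) = 4x2
Op 3 cut(0, 1): punch at orig (0,7); cuts so far [(0, 7)]; region rows[0,4) x cols[6,8) = 4x2
Op 4 cut(2, 0): punch at orig (2,6); cuts so far [(0, 7), (2, 6)]; region rows[0,4) x cols[6,8) = 4x2
Unfold 1 (reflect across v@6): 4 holes -> [(0, 4), (0, 7), (2, 5), (2, 6)]
Unfold 2 (reflect across v@4): 8 holes -> [(0, 0), (0, 3), (0, 4), (0, 7), (2, 1), (2, 2), (2, 5), (2, 6)]

Answer: O..OO..O
........
.OO..OO.
........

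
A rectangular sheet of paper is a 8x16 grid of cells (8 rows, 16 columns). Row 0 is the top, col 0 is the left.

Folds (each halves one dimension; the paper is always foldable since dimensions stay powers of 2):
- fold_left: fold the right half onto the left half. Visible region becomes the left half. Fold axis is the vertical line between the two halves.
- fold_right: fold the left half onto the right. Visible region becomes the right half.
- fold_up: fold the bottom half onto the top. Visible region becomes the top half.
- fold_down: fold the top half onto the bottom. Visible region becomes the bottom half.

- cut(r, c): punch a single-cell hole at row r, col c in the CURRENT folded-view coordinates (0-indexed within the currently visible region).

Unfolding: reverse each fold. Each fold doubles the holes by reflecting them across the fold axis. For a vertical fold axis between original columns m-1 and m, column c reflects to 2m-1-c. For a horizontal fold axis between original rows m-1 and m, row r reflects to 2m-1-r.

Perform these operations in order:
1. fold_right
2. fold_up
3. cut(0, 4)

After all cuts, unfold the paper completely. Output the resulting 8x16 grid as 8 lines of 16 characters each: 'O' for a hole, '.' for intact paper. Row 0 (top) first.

Answer: ...O........O...
................
................
................
................
................
................
...O........O...

Derivation:
Op 1 fold_right: fold axis v@8; visible region now rows[0,8) x cols[8,16) = 8x8
Op 2 fold_up: fold axis h@4; visible region now rows[0,4) x cols[8,16) = 4x8
Op 3 cut(0, 4): punch at orig (0,12); cuts so far [(0, 12)]; region rows[0,4) x cols[8,16) = 4x8
Unfold 1 (reflect across h@4): 2 holes -> [(0, 12), (7, 12)]
Unfold 2 (reflect across v@8): 4 holes -> [(0, 3), (0, 12), (7, 3), (7, 12)]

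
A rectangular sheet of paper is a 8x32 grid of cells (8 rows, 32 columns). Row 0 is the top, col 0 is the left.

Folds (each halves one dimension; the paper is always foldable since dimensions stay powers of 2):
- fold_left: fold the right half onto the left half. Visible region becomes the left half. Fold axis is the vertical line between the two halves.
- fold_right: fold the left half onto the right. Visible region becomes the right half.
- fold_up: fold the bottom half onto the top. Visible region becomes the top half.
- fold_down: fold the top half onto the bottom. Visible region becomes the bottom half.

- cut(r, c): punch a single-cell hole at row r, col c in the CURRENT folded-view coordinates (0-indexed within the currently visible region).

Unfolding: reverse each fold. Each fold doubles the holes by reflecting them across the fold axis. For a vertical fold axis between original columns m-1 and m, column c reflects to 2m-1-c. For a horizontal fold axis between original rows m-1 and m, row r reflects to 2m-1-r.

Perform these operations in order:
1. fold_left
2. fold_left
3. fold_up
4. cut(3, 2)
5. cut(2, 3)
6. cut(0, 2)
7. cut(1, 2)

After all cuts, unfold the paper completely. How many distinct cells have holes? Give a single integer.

Answer: 32

Derivation:
Op 1 fold_left: fold axis v@16; visible region now rows[0,8) x cols[0,16) = 8x16
Op 2 fold_left: fold axis v@8; visible region now rows[0,8) x cols[0,8) = 8x8
Op 3 fold_up: fold axis h@4; visible region now rows[0,4) x cols[0,8) = 4x8
Op 4 cut(3, 2): punch at orig (3,2); cuts so far [(3, 2)]; region rows[0,4) x cols[0,8) = 4x8
Op 5 cut(2, 3): punch at orig (2,3); cuts so far [(2, 3), (3, 2)]; region rows[0,4) x cols[0,8) = 4x8
Op 6 cut(0, 2): punch at orig (0,2); cuts so far [(0, 2), (2, 3), (3, 2)]; region rows[0,4) x cols[0,8) = 4x8
Op 7 cut(1, 2): punch at orig (1,2); cuts so far [(0, 2), (1, 2), (2, 3), (3, 2)]; region rows[0,4) x cols[0,8) = 4x8
Unfold 1 (reflect across h@4): 8 holes -> [(0, 2), (1, 2), (2, 3), (3, 2), (4, 2), (5, 3), (6, 2), (7, 2)]
Unfold 2 (reflect across v@8): 16 holes -> [(0, 2), (0, 13), (1, 2), (1, 13), (2, 3), (2, 12), (3, 2), (3, 13), (4, 2), (4, 13), (5, 3), (5, 12), (6, 2), (6, 13), (7, 2), (7, 13)]
Unfold 3 (reflect across v@16): 32 holes -> [(0, 2), (0, 13), (0, 18), (0, 29), (1, 2), (1, 13), (1, 18), (1, 29), (2, 3), (2, 12), (2, 19), (2, 28), (3, 2), (3, 13), (3, 18), (3, 29), (4, 2), (4, 13), (4, 18), (4, 29), (5, 3), (5, 12), (5, 19), (5, 28), (6, 2), (6, 13), (6, 18), (6, 29), (7, 2), (7, 13), (7, 18), (7, 29)]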